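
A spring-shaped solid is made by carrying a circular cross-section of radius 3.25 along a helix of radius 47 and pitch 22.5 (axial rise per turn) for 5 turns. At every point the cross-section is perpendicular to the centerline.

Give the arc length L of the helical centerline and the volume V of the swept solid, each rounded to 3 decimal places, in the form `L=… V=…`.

L=1480.828 V=49138.426

2πR = 2π·47 = 295.309709
per-turn = √(295.309709² + 22.5²) = √(87207.8245 + 506.25) = √87714.0745 = 296.165620
L = 5 × 296.165620 = 1480.828100
V = π·3.25² × L = 33.183072 × 1480.828100 = 49138.426065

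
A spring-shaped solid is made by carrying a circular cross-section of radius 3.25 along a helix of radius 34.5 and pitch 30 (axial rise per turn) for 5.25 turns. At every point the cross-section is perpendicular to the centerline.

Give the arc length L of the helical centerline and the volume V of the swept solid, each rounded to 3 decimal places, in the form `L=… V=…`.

L=1148.889 V=38123.664

2πR = 2π·34.5 = 216.769893
per-turn = √(216.769893² + 30²) = √(46989.1866 + 900) = √47889.1866 = 218.835981
L = 5.25 × 218.835981 = 1148.888900
V = π·3.25² × L = 33.183072 × 1148.888900 = 38123.663550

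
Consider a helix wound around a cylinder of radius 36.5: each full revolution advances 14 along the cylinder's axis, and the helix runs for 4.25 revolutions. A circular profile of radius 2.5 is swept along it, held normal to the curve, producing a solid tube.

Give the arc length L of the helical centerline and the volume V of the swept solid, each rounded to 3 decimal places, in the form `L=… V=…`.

L=976.494 V=19173.406

2πR = 2π·36.5 = 229.336264
per-turn = √(229.336264² + 14²) = √(52595.1219 + 196) = √52791.1219 = 229.763186
L = 4.25 × 229.763186 = 976.493542
V = π·2.5² × L = 19.634954 × 976.493542 = 19173.405871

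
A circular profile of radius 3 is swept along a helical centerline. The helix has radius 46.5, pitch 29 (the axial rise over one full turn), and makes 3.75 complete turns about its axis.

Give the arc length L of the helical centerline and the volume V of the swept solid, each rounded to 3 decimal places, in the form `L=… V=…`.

L=1101.014 V=31130.448

2πR = 2π·46.5 = 292.168117
per-turn = √(292.168117² + 29²) = √(85362.2085 + 841) = √86203.2085 = 293.603829
L = 3.75 × 293.603829 = 1101.014359
V = π·3² × L = 28.274334 × 1101.014359 = 31130.447600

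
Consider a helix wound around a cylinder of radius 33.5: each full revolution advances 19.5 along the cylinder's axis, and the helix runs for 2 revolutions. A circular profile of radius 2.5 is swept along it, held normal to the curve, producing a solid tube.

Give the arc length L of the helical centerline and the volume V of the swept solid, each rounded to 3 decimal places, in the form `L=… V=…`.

L=422.776 V=8301.189

2πR = 2π·33.5 = 210.486708
per-turn = √(210.486708² + 19.5²) = √(44304.6542 + 380.25) = √44684.9042 = 211.388042
L = 2 × 211.388042 = 422.776083
V = π·2.5² × L = 19.634954 × 422.776083 = 8301.188984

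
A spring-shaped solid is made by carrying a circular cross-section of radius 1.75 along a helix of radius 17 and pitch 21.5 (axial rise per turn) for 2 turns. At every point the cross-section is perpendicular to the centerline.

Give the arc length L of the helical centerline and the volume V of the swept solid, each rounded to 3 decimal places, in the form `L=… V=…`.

L=217.913 V=2096.568

2πR = 2π·17 = 106.814150
per-turn = √(106.814150² + 21.5²) = √(11409.2627 + 462.25) = √11871.5127 = 108.956472
L = 2 × 108.956472 = 217.912943
V = π·1.75² × L = 9.621128 × 217.912943 = 2096.568209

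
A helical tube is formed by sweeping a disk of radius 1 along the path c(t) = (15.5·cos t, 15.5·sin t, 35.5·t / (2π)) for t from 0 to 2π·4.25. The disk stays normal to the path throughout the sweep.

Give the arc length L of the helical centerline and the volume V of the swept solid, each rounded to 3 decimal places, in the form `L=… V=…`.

2πR = 2π·15.5 = 97.389372
per-turn = √(97.389372² + 35.5²) = √(9484.6898 + 1260.25) = √10744.9398 = 103.657802
L = 4.25 × 103.657802 = 440.545657
V = π·1² × L = 3.141593 × 440.545657 = 1384.014999

L=440.546 V=1384.015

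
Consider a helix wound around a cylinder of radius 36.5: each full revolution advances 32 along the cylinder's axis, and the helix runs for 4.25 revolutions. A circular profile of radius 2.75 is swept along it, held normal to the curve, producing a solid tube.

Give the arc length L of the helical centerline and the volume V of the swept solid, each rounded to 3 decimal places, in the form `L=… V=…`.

2πR = 2π·36.5 = 229.336264
per-turn = √(229.336264² + 32²) = √(52595.1219 + 1024) = √53619.1219 = 231.558031
L = 4.25 × 231.558031 = 984.121633
V = π·2.75² × L = 23.758294 × 984.121633 = 23381.051524

L=984.122 V=23381.052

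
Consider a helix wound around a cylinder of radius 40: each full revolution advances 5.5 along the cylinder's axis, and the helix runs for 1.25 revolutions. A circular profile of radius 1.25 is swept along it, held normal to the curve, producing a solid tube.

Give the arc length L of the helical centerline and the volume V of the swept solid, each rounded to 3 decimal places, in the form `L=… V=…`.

L=314.234 V=1542.495

2πR = 2π·40 = 251.327412
per-turn = √(251.327412² + 5.5²) = √(63165.4682 + 30.25) = √63195.7182 = 251.387586
L = 1.25 × 251.387586 = 314.234482
V = π·1.25² × L = 4.908739 × 314.234482 = 1542.494906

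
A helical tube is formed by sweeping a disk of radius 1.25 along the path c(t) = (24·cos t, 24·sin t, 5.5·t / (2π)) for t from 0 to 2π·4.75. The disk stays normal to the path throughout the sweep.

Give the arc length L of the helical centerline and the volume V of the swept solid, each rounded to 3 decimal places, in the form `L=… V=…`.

L=716.759 V=3518.384

2πR = 2π·24 = 150.796447
per-turn = √(150.796447² + 5.5²) = √(22739.5685 + 30.25) = √22769.8185 = 150.896715
L = 4.75 × 150.896715 = 716.759395
V = π·1.25² × L = 4.908739 × 716.759395 = 3518.384454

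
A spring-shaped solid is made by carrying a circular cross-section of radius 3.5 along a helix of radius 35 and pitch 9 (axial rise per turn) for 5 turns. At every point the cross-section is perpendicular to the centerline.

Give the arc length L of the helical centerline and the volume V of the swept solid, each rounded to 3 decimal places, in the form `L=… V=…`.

L=1100.478 V=42351.352

2πR = 2π·35 = 219.911486
per-turn = √(219.911486² + 9²) = √(48361.0616 + 81) = √48442.0616 = 220.095574
L = 5 × 220.095574 = 1100.477869
V = π·3.5² × L = 38.484510 × 1100.477869 = 42351.351544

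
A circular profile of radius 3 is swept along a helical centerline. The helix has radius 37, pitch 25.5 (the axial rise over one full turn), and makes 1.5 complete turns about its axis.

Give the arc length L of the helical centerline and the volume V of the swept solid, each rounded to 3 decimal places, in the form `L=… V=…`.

L=350.808 V=9918.871

2πR = 2π·37 = 232.477856
per-turn = √(232.477856² + 25.5²) = √(54045.9537 + 650.25) = √54696.2037 = 233.872195
L = 1.5 × 233.872195 = 350.808293
V = π·3² × L = 28.274334 × 350.808293 = 9918.870800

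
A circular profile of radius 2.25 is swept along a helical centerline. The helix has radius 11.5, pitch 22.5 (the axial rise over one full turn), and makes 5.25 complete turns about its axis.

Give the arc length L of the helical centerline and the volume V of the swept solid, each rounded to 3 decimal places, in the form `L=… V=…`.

L=397.313 V=6318.996

2πR = 2π·11.5 = 72.256631
per-turn = √(72.256631² + 22.5²) = √(5221.0207 + 506.25) = √5727.2707 = 75.678734
L = 5.25 × 75.678734 = 397.313352
V = π·2.25² × L = 15.904313 × 397.313352 = 6318.995829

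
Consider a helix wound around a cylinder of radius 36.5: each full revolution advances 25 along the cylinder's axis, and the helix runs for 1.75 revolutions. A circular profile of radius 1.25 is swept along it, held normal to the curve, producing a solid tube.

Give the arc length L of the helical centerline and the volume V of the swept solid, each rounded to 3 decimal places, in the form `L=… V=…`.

L=403.716 V=1981.736

2πR = 2π·36.5 = 229.336264
per-turn = √(229.336264² + 25²) = √(52595.1219 + 625) = √53220.1219 = 230.694867
L = 1.75 × 230.694867 = 403.716018
V = π·1.25² × L = 4.908739 × 403.716018 = 1981.736369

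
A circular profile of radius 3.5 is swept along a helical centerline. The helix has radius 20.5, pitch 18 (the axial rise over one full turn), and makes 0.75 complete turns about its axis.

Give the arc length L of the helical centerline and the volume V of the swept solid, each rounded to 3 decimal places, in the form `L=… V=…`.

L=97.543 V=3753.883

2πR = 2π·20.5 = 128.805299
per-turn = √(128.805299² + 18²) = √(16590.8050 + 324) = √16914.8050 = 130.056930
L = 0.75 × 130.056930 = 97.542697
V = π·3.5² × L = 38.484510 × 97.542697 = 3753.882913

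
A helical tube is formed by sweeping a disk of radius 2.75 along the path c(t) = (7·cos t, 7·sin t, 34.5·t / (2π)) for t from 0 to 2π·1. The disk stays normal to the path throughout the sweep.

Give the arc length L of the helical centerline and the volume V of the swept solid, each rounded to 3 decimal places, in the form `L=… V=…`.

2πR = 2π·7 = 43.982297
per-turn = √(43.982297² + 34.5²) = √(1934.4425 + 1190.25) = √3124.6925 = 55.898949
L = 1 × 55.898949 = 55.898949
V = π·2.75² × L = 23.758294 × 55.898949 = 1328.063682

L=55.899 V=1328.064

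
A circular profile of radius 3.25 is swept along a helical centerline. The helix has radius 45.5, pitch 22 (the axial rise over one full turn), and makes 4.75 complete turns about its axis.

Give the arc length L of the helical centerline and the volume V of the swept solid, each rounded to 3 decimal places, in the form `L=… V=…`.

L=1361.968 V=45194.294

2πR = 2π·45.5 = 285.884931
per-turn = √(285.884931² + 22²) = √(81730.1940 + 484) = √82214.1940 = 286.730176
L = 4.75 × 286.730176 = 1361.968338
V = π·3.25² × L = 33.183072 × 1361.968338 = 45194.293964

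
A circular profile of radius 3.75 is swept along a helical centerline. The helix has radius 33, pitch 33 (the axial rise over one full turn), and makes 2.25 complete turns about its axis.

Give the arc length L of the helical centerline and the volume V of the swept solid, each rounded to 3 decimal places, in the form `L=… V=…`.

2πR = 2π·33 = 207.345115
per-turn = √(207.345115² + 33²) = √(42991.9968 + 1089) = √44080.9968 = 209.954749
L = 2.25 × 209.954749 = 472.398186
V = π·3.75² × L = 44.178647 × 472.398186 = 20869.912558

L=472.398 V=20869.913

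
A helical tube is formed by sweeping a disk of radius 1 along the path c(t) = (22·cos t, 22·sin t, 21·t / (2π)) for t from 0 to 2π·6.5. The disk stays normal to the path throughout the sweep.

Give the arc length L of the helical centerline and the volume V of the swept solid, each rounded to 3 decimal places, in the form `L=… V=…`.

2πR = 2π·22 = 138.230077
per-turn = √(138.230077² + 21²) = √(19107.5541 + 441) = √19548.5541 = 139.816144
L = 6.5 × 139.816144 = 908.804936
V = π·1² × L = 3.141593 × 908.804936 = 2855.094910

L=908.805 V=2855.095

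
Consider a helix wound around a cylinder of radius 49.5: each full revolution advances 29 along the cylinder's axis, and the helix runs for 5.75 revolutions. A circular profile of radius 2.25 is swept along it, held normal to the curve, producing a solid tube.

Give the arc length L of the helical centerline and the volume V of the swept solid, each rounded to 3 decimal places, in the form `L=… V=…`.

L=1796.109 V=28565.877

2πR = 2π·49.5 = 311.017673
per-turn = √(311.017673² + 29²) = √(96731.9927 + 841) = √97572.9927 = 312.366760
L = 5.75 × 312.366760 = 1796.108870
V = π·2.25² × L = 15.904313 × 1796.108870 = 28565.877305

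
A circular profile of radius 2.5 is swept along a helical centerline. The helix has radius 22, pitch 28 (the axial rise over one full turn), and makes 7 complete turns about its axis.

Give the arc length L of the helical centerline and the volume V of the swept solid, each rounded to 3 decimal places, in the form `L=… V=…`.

2πR = 2π·22 = 138.230077
per-turn = √(138.230077² + 28²) = √(19107.5541 + 784) = √19891.5541 = 141.037421
L = 7 × 141.037421 = 987.261947
V = π·2.5² × L = 19.634954 × 987.261947 = 19384.842998

L=987.262 V=19384.843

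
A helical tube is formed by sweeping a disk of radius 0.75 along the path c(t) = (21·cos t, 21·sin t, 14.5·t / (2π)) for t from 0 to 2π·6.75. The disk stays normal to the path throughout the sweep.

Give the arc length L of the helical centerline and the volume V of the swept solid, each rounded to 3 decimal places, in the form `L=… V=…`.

L=896.003 V=1583.368

2πR = 2π·21 = 131.946891
per-turn = √(131.946891² + 14.5²) = √(17409.9822 + 210.25) = √17620.2322 = 132.741223
L = 6.75 × 132.741223 = 896.003252
V = π·0.75² × L = 1.767146 × 896.003252 = 1583.368445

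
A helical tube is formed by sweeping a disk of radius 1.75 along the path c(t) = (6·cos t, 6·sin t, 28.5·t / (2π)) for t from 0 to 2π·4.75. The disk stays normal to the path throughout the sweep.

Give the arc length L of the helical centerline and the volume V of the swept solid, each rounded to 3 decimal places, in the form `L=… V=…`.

2πR = 2π·6 = 37.699112
per-turn = √(37.699112² + 28.5²) = √(1421.2230 + 812.25) = √2233.4730 = 47.259634
L = 4.75 × 47.259634 = 224.483263
V = π·1.75² × L = 9.621128 × 224.483263 = 2159.782094

L=224.483 V=2159.782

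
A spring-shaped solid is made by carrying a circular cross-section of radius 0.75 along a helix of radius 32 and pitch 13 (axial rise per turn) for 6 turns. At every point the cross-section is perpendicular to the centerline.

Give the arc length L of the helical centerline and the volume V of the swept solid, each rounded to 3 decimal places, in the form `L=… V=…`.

2πR = 2π·32 = 201.061930
per-turn = √(201.061930² + 13²) = √(40425.8996 + 169) = √40594.8996 = 201.481760
L = 6 × 201.481760 = 1208.890560
V = π·0.75² × L = 1.767146 × 1208.890560 = 2136.285958

L=1208.891 V=2136.286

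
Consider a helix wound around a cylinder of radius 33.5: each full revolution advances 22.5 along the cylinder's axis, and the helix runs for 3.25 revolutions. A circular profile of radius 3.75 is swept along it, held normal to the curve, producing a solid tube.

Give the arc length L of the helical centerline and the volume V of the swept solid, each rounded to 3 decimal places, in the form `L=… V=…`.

2πR = 2π·33.5 = 210.486708
per-turn = √(210.486708² + 22.5²) = √(44304.6542 + 506.25) = √44810.9042 = 211.685862
L = 3.25 × 211.685862 = 687.979051
V = π·3.75² × L = 44.178647 × 687.979051 = 30393.983442

L=687.979 V=30393.983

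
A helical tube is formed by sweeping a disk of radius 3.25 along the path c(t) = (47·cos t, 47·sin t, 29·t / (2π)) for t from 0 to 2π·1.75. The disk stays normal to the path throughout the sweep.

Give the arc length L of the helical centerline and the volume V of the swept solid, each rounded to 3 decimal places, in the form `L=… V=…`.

2πR = 2π·47 = 295.309709
per-turn = √(295.309709² + 29²) = √(87207.8245 + 841) = √88048.8245 = 296.730222
L = 1.75 × 296.730222 = 519.277888
V = π·3.25² × L = 33.183072 × 519.277888 = 17231.235756

L=519.278 V=17231.236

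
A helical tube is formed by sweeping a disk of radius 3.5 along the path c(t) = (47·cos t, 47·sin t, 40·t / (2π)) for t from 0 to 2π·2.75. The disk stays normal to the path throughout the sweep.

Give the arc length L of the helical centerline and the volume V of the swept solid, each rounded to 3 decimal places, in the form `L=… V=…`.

2πR = 2π·47 = 295.309709
per-turn = √(295.309709² + 40²) = √(87207.8245 + 1600) = √88807.8245 = 298.006417
L = 2.75 × 298.006417 = 819.517646
V = π·3.5² × L = 38.484510 × 819.517646 = 31538.735062

L=819.518 V=31538.735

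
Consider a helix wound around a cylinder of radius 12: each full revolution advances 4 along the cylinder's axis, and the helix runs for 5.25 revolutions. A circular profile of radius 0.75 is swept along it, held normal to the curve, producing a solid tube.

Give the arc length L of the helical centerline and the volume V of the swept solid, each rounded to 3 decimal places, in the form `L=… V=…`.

L=396.397 V=700.492

2πR = 2π·12 = 75.398224
per-turn = √(75.398224² + 4²) = √(5684.8921 + 16) = √5700.8921 = 75.504252
L = 5.25 × 75.504252 = 396.397325
V = π·0.75² × L = 1.767146 × 396.397325 = 700.491895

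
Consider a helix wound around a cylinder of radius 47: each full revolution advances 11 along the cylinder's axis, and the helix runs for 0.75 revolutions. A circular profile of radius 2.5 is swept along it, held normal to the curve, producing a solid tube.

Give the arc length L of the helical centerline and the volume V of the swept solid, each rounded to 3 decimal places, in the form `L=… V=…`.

2πR = 2π·47 = 295.309709
per-turn = √(295.309709² + 11²) = √(87207.8245 + 121) = √87328.8245 = 295.514508
L = 0.75 × 295.514508 = 221.635881
V = π·2.5² × L = 19.634954 × 221.635881 = 4351.810348

L=221.636 V=4351.810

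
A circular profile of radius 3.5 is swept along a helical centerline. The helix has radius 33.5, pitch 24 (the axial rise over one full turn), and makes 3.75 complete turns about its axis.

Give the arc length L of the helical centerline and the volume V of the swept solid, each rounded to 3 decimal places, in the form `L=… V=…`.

L=794.440 V=30573.617

2πR = 2π·33.5 = 210.486708
per-turn = √(210.486708² + 24²) = √(44304.6542 + 576) = √44880.6542 = 211.850547
L = 3.75 × 211.850547 = 794.439550
V = π·3.5² × L = 38.484510 × 794.439550 = 30573.616823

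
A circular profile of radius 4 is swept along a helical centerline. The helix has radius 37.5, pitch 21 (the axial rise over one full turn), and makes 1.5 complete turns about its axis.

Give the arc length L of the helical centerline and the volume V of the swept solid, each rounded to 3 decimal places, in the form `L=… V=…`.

L=354.830 V=17835.708

2πR = 2π·37.5 = 235.619449
per-turn = √(235.619449² + 21²) = √(55516.5248 + 441) = √55957.5248 = 236.553429
L = 1.5 × 236.553429 = 354.830143
V = π·4² × L = 50.265482 × 354.830143 = 17835.708351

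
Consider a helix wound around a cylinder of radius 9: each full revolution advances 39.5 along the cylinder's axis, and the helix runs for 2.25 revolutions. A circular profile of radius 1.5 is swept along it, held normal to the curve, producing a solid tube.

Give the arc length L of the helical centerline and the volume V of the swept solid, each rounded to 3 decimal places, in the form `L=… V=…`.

L=155.201 V=1097.052

2πR = 2π·9 = 56.548668
per-turn = √(56.548668² + 39.5²) = √(3197.7518 + 1560.25) = √4758.0018 = 68.978271
L = 2.25 × 68.978271 = 155.201109
V = π·1.5² × L = 7.068583 × 155.201109 = 1097.051994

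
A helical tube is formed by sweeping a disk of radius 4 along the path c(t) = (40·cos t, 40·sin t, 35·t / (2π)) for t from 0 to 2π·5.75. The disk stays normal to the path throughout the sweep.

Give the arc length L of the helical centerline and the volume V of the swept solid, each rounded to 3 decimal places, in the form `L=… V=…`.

L=1459.078 V=73341.281

2πR = 2π·40 = 251.327412
per-turn = √(251.327412² + 35²) = √(63165.4682 + 1225) = √64390.4682 = 253.752770
L = 5.75 × 253.752770 = 1459.078426
V = π·4² × L = 50.265482 × 1459.078426 = 73341.281036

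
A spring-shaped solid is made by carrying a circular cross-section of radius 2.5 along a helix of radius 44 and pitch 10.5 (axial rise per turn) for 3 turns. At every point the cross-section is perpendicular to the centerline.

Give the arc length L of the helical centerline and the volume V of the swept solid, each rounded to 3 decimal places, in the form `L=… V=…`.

L=829.978 V=16296.588

2πR = 2π·44 = 276.460154
per-turn = √(276.460154² + 10.5²) = √(76430.2165 + 110.25) = √76540.4665 = 276.659477
L = 3 × 276.659477 = 829.978432
V = π·2.5² × L = 19.634954 × 829.978432 = 16296.588413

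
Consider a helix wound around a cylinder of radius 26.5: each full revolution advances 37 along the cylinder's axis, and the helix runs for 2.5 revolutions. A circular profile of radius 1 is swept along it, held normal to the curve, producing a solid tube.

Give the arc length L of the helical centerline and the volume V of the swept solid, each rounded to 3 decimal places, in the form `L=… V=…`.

L=426.415 V=1339.621

2πR = 2π·26.5 = 166.504411
per-turn = √(166.504411² + 37²) = √(27723.7188 + 1369) = √29092.7188 = 170.565878
L = 2.5 × 170.565878 = 426.414695
V = π·1² × L = 3.141593 × 426.414695 = 1339.621274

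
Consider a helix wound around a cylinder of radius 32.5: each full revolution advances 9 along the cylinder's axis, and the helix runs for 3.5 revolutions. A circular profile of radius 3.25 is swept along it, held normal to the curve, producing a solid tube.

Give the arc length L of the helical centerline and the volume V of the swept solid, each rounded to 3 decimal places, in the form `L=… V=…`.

2πR = 2π·32.5 = 204.203522
per-turn = √(204.203522² + 9²) = √(41699.0786 + 81) = √41780.0786 = 204.401758
L = 3.5 × 204.401758 = 715.406152
V = π·3.25² × L = 33.183072 × 715.406152 = 23739.374151

L=715.406 V=23739.374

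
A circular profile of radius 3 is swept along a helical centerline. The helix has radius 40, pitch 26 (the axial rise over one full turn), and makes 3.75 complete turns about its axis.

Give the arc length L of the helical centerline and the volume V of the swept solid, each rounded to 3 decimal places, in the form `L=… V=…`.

2πR = 2π·40 = 251.327412
per-turn = √(251.327412² + 26²) = √(63165.4682 + 676) = √63841.4682 = 252.668692
L = 3.75 × 252.668692 = 947.507597
V = π·3² × L = 28.274334 × 947.507597 = 26790.146150

L=947.508 V=26790.146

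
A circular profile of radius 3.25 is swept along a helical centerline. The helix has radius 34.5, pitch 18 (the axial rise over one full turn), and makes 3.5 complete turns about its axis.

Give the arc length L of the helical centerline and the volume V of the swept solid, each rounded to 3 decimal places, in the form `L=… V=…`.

2πR = 2π·34.5 = 216.769893
per-turn = √(216.769893² + 18²) = √(46989.1866 + 324) = √47313.1866 = 217.515946
L = 3.5 × 217.515946 = 761.305809
V = π·3.25² × L = 33.183072 × 761.305809 = 25262.465791

L=761.306 V=25262.466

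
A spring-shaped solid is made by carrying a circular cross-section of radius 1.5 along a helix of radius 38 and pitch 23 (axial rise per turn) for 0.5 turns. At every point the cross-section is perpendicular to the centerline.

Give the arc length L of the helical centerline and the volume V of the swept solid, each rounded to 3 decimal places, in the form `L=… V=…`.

2πR = 2π·38 = 238.761042
per-turn = √(238.761042² + 23²) = √(57006.8350 + 529) = √57535.8350 = 239.866286
L = 0.5 × 239.866286 = 119.933143
V = π·1.5² × L = 7.068583 × 119.933143 = 847.757431

L=119.933 V=847.757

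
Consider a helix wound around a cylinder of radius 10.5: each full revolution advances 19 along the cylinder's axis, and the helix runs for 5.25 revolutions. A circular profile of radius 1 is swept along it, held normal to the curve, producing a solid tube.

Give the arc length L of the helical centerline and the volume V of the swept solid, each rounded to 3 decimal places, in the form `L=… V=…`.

L=360.438 V=1132.350

2πR = 2π·10.5 = 65.973446
per-turn = √(65.973446² + 19²) = √(4352.4955 + 361) = √4713.4955 = 68.654902
L = 5.25 × 68.654902 = 360.438234
V = π·1² × L = 3.141593 × 360.438234 = 1132.350109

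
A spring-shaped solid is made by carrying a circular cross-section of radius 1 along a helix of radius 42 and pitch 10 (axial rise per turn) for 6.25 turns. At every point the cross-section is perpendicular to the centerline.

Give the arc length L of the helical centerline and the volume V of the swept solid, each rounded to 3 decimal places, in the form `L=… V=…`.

2πR = 2π·42 = 263.893783
per-turn = √(263.893783² + 10²) = √(69639.9287 + 100) = √69739.9287 = 264.083185
L = 6.25 × 264.083185 = 1650.519907
V = π·1² × L = 3.141593 × 1650.519907 = 5185.261214

L=1650.520 V=5185.261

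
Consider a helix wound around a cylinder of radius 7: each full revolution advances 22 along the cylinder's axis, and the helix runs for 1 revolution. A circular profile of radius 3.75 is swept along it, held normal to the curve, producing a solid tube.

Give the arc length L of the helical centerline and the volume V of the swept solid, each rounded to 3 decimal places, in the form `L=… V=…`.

L=49.178 V=2172.603

2πR = 2π·7 = 43.982297
per-turn = √(43.982297² + 22²) = √(1934.4425 + 484) = √2418.4425 = 49.177662
L = 1 × 49.177662 = 49.177662
V = π·3.75² × L = 44.178647 × 49.177662 = 2172.602565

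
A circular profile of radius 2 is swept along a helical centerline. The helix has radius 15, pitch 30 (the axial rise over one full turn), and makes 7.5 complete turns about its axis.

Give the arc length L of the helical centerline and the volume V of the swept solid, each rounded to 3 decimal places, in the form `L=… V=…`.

2πR = 2π·15 = 94.247780
per-turn = √(94.247780² + 30²) = √(8882.6440 + 900) = √9782.6440 = 98.907249
L = 7.5 × 98.907249 = 741.804370
V = π·2² × L = 12.566371 × 741.804370 = 9321.788632

L=741.804 V=9321.789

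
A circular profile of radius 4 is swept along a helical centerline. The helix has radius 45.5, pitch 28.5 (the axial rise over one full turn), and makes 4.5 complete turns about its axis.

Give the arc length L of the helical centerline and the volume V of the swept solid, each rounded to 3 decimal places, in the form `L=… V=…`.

2πR = 2π·45.5 = 285.884931
per-turn = √(285.884931² + 28.5²) = √(81730.1940 + 812.25) = √82542.4440 = 287.302008
L = 4.5 × 287.302008 = 1292.859038
V = π·4² × L = 50.265482 × 1292.859038 = 64986.183290

L=1292.859 V=64986.183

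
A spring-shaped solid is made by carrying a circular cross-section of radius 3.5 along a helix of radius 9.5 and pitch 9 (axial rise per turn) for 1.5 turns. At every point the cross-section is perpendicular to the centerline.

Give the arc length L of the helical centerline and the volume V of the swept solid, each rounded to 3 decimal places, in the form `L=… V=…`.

L=90.547 V=3484.673

2πR = 2π·9.5 = 59.690260
per-turn = √(59.690260² + 9²) = √(3562.9272 + 81) = √3643.9272 = 60.364950
L = 1.5 × 60.364950 = 90.547425
V = π·3.5² × L = 38.484510 × 90.547425 = 3484.673284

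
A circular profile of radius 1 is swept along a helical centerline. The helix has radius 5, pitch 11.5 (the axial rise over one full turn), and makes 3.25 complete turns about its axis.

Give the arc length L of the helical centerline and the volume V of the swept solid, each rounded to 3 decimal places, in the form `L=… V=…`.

2πR = 2π·5 = 31.415927
per-turn = √(31.415927² + 11.5²) = √(986.9604 + 132.25) = √1119.2104 = 33.454603
L = 3.25 × 33.454603 = 108.727459
V = π·1² × L = 3.141593 × 108.727459 = 341.577385

L=108.727 V=341.577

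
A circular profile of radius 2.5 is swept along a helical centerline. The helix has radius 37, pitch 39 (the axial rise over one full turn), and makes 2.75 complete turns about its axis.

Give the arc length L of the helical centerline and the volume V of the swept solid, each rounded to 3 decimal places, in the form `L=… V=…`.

2πR = 2π·37 = 232.477856
per-turn = √(232.477856² + 39²) = √(54045.9537 + 1521) = √55566.9537 = 235.726438
L = 2.75 × 235.726438 = 648.247705
V = π·2.5² × L = 19.634954 × 648.247705 = 12728.313928

L=648.248 V=12728.314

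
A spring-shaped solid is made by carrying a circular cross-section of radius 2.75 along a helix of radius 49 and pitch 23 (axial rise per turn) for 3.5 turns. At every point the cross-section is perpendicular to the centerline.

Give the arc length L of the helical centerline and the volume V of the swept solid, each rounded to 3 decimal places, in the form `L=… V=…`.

L=1080.569 V=25672.476

2πR = 2π·49 = 307.876080
per-turn = √(307.876080² + 23²) = √(94787.6807 + 529) = √95316.6807 = 308.733997
L = 3.5 × 308.733997 = 1080.568988
V = π·2.75² × L = 23.758294 × 1080.568988 = 25672.476187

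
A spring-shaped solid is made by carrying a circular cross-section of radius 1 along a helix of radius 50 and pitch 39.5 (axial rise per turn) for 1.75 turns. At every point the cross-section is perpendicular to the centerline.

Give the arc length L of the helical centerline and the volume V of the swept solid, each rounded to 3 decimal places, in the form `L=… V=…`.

2πR = 2π·50 = 314.159265
per-turn = √(314.159265² + 39.5²) = √(98696.0440 + 1560.25) = √100256.2940 = 316.632743
L = 1.75 × 316.632743 = 554.107300
V = π·1² × L = 3.141593 × 554.107300 = 1740.779424

L=554.107 V=1740.779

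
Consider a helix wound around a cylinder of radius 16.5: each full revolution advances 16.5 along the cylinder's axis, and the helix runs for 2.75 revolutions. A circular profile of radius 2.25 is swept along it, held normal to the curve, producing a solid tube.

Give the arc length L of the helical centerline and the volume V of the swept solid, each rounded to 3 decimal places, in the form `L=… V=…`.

2πR = 2π·16.5 = 103.672558
per-turn = √(103.672558² + 16.5²) = √(10747.9992 + 272.25) = √11020.2492 = 104.977375
L = 2.75 × 104.977375 = 288.687780
V = π·2.25² × L = 15.904313 × 288.687780 = 4591.380763

L=288.688 V=4591.381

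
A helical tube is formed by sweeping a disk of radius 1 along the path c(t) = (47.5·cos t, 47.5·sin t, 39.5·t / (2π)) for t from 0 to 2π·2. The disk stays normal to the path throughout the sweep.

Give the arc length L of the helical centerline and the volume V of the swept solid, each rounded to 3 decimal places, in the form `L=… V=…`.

2πR = 2π·47.5 = 298.451302
per-turn = √(298.451302² + 39.5²) = √(89073.1797 + 1560.25) = √90633.4297 = 301.053865
L = 2 × 301.053865 = 602.107730
V = π·1² × L = 3.141593 × 602.107730 = 1891.577222

L=602.108 V=1891.577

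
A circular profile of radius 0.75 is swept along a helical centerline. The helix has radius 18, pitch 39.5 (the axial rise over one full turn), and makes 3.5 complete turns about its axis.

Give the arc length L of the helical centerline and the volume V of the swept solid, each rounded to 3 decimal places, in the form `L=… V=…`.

2πR = 2π·18 = 113.097336
per-turn = √(113.097336² + 39.5²) = √(12791.0073 + 1560.25) = √14351.2573 = 119.796733
L = 3.5 × 119.796733 = 419.288566
V = π·0.75² × L = 1.767146 × 419.288566 = 740.944058

L=419.289 V=740.944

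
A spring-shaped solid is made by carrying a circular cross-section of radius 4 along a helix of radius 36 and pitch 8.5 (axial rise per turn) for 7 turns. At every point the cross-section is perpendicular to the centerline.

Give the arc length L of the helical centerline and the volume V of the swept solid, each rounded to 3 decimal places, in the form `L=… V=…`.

2πR = 2π·36 = 226.194671
per-turn = √(226.194671² + 8.5²) = √(51164.0292 + 72.25) = √51236.2792 = 226.354322
L = 7 × 226.354322 = 1584.480256
V = π·4² × L = 50.265482 × 1584.480256 = 79644.664510

L=1584.480 V=79644.665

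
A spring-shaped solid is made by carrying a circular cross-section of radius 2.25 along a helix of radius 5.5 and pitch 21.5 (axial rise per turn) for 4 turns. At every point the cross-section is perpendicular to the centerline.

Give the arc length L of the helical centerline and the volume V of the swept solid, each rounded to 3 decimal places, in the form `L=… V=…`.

L=162.799 V=2589.208

2πR = 2π·5.5 = 34.557519
per-turn = √(34.557519² + 21.5²) = √(1194.2221 + 462.25) = √1656.4721 = 40.699780
L = 4 × 40.699780 = 162.799122
V = π·2.25² × L = 15.904313 × 162.799122 = 2589.208161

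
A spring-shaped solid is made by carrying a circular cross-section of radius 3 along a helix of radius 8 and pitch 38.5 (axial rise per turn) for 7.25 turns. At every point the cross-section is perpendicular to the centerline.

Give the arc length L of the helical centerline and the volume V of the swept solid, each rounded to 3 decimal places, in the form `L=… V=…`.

2πR = 2π·8 = 50.265482
per-turn = √(50.265482² + 38.5²) = √(2526.6187 + 1482.25) = √4008.8687 = 63.315628
L = 7.25 × 63.315628 = 459.038302
V = π·3² × L = 28.274334 × 459.038302 = 12979.002208

L=459.038 V=12979.002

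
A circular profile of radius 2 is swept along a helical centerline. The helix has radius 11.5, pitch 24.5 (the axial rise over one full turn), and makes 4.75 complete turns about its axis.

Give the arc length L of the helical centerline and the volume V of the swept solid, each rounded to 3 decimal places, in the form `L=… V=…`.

2πR = 2π·11.5 = 72.256631
per-turn = √(72.256631² + 24.5²) = √(5221.0207 + 600.25) = √5821.2707 = 76.297252
L = 4.75 × 76.297252 = 362.411949
V = π·2² × L = 12.566371 × 362.411949 = 4554.202867

L=362.412 V=4554.203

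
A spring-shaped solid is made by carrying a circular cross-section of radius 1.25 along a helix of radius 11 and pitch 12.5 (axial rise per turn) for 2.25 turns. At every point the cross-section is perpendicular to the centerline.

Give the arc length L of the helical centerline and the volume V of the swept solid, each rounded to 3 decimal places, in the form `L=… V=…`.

L=158.032 V=775.736

2πR = 2π·11 = 69.115038
per-turn = √(69.115038² + 12.5²) = √(4776.8885 + 156.25) = √4933.1385 = 70.236305
L = 2.25 × 70.236305 = 158.031686
V = π·1.25² × L = 4.908739 × 158.031686 = 775.736225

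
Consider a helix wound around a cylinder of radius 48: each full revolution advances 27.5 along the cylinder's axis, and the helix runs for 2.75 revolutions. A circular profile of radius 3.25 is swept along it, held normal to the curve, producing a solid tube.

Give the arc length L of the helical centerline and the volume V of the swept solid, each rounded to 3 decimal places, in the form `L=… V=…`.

L=832.821 V=27635.565

2πR = 2π·48 = 301.592895
per-turn = √(301.592895² + 27.5²) = √(90958.2742 + 756.25) = √91714.5242 = 302.844059
L = 2.75 × 302.844059 = 832.821163
V = π·3.25² × L = 33.183072 × 832.821163 = 27635.564940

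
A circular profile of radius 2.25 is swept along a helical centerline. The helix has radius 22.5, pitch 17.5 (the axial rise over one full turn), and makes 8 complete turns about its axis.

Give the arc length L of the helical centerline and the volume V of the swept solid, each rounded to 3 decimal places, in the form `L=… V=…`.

L=1139.606 V=18124.643

2πR = 2π·22.5 = 141.371669
per-turn = √(141.371669² + 17.5²) = √(19985.9489 + 306.25) = √20292.1989 = 142.450689
L = 8 × 142.450689 = 1139.605515
V = π·2.25² × L = 15.904313 × 1139.605515 = 18124.642593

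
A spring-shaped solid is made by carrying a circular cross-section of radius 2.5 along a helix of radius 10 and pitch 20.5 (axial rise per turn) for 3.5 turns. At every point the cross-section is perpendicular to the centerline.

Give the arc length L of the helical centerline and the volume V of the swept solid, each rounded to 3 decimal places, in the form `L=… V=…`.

L=231.320 V=4541.965

2πR = 2π·10 = 62.831853
per-turn = √(62.831853² + 20.5²) = √(3947.8418 + 420.25) = √4368.0918 = 66.091541
L = 3.5 × 66.091541 = 231.320393
V = π·2.5² × L = 19.634954 × 231.320393 = 4541.965289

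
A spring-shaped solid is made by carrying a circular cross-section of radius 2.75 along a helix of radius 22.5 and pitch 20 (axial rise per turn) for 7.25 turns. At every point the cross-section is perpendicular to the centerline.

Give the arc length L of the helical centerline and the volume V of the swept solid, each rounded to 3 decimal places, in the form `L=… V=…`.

L=1035.150 V=24593.409

2πR = 2π·22.5 = 141.371669
per-turn = √(141.371669² + 20²) = √(19985.9489 + 400) = √20385.9489 = 142.779371
L = 7.25 × 142.779371 = 1035.150443
V = π·2.75² × L = 23.758294 × 1035.150443 = 24593.409018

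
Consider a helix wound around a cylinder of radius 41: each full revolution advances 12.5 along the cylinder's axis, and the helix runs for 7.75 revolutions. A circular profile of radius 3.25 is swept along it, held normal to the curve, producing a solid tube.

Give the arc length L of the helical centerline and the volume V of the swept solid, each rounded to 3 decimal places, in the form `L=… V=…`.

2πR = 2π·41 = 257.610598
per-turn = √(257.610598² + 12.5²) = √(66363.2200 + 156.25) = √66519.4700 = 257.913687
L = 7.75 × 257.913687 = 1998.831075
V = π·3.25² × L = 33.183072 × 1998.831075 = 66327.356285

L=1998.831 V=66327.356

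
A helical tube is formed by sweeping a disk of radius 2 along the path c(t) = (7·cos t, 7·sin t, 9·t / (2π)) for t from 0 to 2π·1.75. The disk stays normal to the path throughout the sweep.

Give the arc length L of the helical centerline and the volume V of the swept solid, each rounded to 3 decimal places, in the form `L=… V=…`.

L=78.564 V=987.264

2πR = 2π·7 = 43.982297
per-turn = √(43.982297² + 9²) = √(1934.4425 + 81) = √2015.4425 = 44.893680
L = 1.75 × 44.893680 = 78.563939
V = π·2² × L = 12.566371 × 78.563939 = 987.263577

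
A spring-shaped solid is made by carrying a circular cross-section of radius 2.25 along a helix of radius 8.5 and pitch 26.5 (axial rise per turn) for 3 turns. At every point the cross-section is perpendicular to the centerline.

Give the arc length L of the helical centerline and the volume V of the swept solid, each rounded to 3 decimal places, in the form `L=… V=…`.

2πR = 2π·8.5 = 53.407075
per-turn = √(53.407075² + 26.5²) = √(2852.3157 + 702.25) = √3554.5657 = 59.620178
L = 3 × 59.620178 = 178.860535
V = π·2.25² × L = 15.904313 × 178.860535 = 2844.653901

L=178.861 V=2844.654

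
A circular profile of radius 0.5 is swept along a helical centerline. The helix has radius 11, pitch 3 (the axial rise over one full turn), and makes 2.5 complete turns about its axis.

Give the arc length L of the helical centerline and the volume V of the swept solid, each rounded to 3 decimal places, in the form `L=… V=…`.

2πR = 2π·11 = 69.115038
per-turn = √(69.115038² + 3²) = √(4776.8885 + 9) = √4785.8885 = 69.180117
L = 2.5 × 69.180117 = 172.950291
V = π·0.5² × L = 0.785398 × 172.950291 = 135.834841

L=172.950 V=135.835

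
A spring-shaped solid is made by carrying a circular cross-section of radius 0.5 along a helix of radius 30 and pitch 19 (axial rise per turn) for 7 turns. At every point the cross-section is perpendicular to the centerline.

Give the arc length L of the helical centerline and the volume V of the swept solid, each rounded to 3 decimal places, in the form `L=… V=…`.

L=1326.155 V=1041.560

2πR = 2π·30 = 188.495559
per-turn = √(188.495559² + 19²) = √(35530.5758 + 361) = √35891.5758 = 189.450721
L = 7 × 189.450721 = 1326.155050
V = π·0.5² × L = 0.785398 × 1326.155050 = 1041.559741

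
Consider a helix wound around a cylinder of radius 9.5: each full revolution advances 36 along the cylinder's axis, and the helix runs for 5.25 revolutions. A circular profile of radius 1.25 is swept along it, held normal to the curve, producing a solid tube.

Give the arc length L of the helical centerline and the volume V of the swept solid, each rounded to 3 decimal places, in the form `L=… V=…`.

2πR = 2π·9.5 = 59.690260
per-turn = √(59.690260² + 36²) = √(3562.9272 + 1296) = √4858.9272 = 69.706005
L = 5.25 × 69.706005 = 365.956528
V = π·1.25² × L = 4.908739 × 365.956528 = 1796.384908

L=365.957 V=1796.385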